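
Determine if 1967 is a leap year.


No

Rules: divisible by 4 AND (not by 100 OR by 400)
1967 ÷ 4 = 491 remainder 3 → not divisible by 4
Not divisible by 4 → not a leap year


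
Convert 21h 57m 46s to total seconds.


79066 seconds

Hours: 21 × 3600 = 75600
Minutes: 57 × 60 = 3420
Seconds: 46
Total = 75600 + 3420 + 46 = 79066


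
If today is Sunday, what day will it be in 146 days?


Start: Sunday (index 6)
(6 + 146) mod 7
= 152 mod 7
= 5
Index 5 → Saturday

Saturday


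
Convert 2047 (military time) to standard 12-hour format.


8:47 PM

Hour: 20
20 - 12 = 8 → PM


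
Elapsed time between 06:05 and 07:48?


1h 43m

End time in minutes: 7×60 + 48 = 468
Start time in minutes: 6×60 + 5 = 365
Difference = 468 - 365 = 103 minutes
= 1 hours 43 minutes


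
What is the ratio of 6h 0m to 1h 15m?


24:5 (4.80)

Duration 1: 360 minutes
Duration 2: 75 minutes
Ratio = 360:75
GCD = 15
Simplified = 24:5
As a decimal: 24/5 = 4.80


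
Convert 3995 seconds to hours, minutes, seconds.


Hours: 3995 ÷ 3600 = 1 remainder 395
Minutes: 395 ÷ 60 = 6 remainder 35
Seconds: 35

1h 6m 35s


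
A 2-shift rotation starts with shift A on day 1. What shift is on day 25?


Shifts: A, B
Start: A (index 0)
Day 25: (0 + 25 - 1) mod 2
= 24 mod 2
= 0
Index 0 → shift A

Shift A


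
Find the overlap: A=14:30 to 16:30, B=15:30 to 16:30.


60 minutes

Meeting A: 870-990 (in minutes from midnight)
Meeting B: 930-990
Overlap start = max(870, 930) = 930
Overlap end = min(990, 990) = 990
Overlap = max(0, 990 - 930) = 60 min


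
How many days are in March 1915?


Month: March (month 3)
March has 31 days

31 days


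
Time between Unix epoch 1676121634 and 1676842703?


721069 seconds (200.3 hours / 8.35 days)

Difference = 1676842703 - 1676121634 = 721069 seconds
In hours: 721069 / 3600 ≈ 200.3
In days: 721069 / 86400 ≈ 8.35


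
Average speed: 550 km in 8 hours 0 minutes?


68.8 km/h

Distance: 550 km
Time: 8 hours
Speed = 550 / 8 ≈ 68.8 km/h


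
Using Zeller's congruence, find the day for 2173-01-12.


Zeller's congruence:
q=12, m=13, k=72, j=21
h = (12 + ⌊13×14/5⌋ + 72 + ⌊72/4⌋ + ⌊21/4⌋ - 2×21) mod 7
= (12 + 36 + 72 + 18 + 5 - 42) mod 7
= 101 mod 7 = 3
h=3 → Tuesday

Tuesday


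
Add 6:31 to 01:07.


07:38

Start: 67 minutes from midnight
Add: 391 minutes
Total: 458 minutes
Hours: 458 ÷ 60 = 7 remainder 38


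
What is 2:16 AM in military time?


02:16

Input: 2:16 AM
AM hour stays: 2


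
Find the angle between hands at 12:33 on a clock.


178.5°

Hour hand (12 ≡ 0 on the dial): 0×30 + 33×0.5 = 16.5°
Minute hand = 33×6 = 198°
Difference = |16.5 - 198| = 181.5°
Since > 180°: 360 - 181.5 = 178.5°


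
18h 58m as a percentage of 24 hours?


0.7903 (79.03%)

Total minutes: 18×60 + 58 = 1138
Day = 24×60 = 1440 minutes
Fraction = 1138/1440 ≈ 0.7903
As a percentage: 1138/1440 × 100 ≈ 79.03%


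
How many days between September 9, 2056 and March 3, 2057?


175 days

From September 9, 2056 to March 3, 2057
Rest of September 2056: 30 - 9 = 21
Full months: October 31, November 30, December 31, January 31, February 2057 28
Days into March 2057: 3
Total = 21 + 31 + 30 + 31 + 31 + 28 + 3 = 175 days


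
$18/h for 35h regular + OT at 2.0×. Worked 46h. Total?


$1026.00

Regular: 35h × $18 = $630.00
Overtime: 46 - 35 = 11h
OT pay: 11h × $18 × 2.0 = $396.00
Total = $630.00 + $396.00 = $1026.00


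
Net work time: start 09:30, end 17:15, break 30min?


7h 15m (435 minutes)

Total time = (17×60+15) - (9×60+30)
= 1035 - 570 = 465 min
Minus break: 465 - 30 = 435 min
= 7h 15m


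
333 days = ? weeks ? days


47 weeks 4 days

Weeks: 333 ÷ 7 = 47 remainder 4


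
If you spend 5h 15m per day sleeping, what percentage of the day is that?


21.9%

Time: 315 minutes
Day: 1440 minutes
Percentage = (315/1440) × 100 ≈ 21.9%


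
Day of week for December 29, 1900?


Saturday

Zeller's congruence:
q=29, m=12, k=0, j=19
h = (29 + ⌊13×13/5⌋ + 0 + ⌊0/4⌋ + ⌊19/4⌋ - 2×19) mod 7
= (29 + 33 + 0 + 0 + 4 - 38) mod 7
= 28 mod 7 = 0
h=0 → Saturday


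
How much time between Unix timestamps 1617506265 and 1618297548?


791283 seconds (219.8 hours / 9.16 days)

Difference = 1618297548 - 1617506265 = 791283 seconds
In hours: 791283 / 3600 ≈ 219.8
In days: 791283 / 86400 ≈ 9.16


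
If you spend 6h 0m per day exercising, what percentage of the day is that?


Time: 360 minutes
Day: 1440 minutes
Percentage = (360/1440) × 100 = 25.0%

25.0%


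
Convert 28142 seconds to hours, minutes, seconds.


Hours: 28142 ÷ 3600 = 7 remainder 2942
Minutes: 2942 ÷ 60 = 49 remainder 2
Seconds: 2

7h 49m 2s


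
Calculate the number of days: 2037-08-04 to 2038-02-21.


201 days

From August 4, 2037 to February 21, 2038
Rest of August 2037: 31 - 4 = 27
Full months: September 30, October 31, November 30, December 31, January 31
Days into February 2038: 21
Total = 27 + 30 + 31 + 30 + 31 + 31 + 21 = 201 days


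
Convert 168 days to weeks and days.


24 weeks 0 days

Weeks: 168 ÷ 7 = 24 remainder 0


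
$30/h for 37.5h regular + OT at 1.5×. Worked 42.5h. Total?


$1350.00

Regular: 37.5h × $30 = $1125.00
Overtime: 42.5 - 37.5 = 5.0h
OT pay: 5.0h × $30 × 1.5 = $225.00
Total = $1125.00 + $225.00 = $1350.00


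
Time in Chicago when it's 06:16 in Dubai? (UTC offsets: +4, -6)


20:16 (previous day)

Time difference = UTC-6 - UTC+4 = -10 hours
New hour = (6 -10) mod 24
= -4 mod 24 = 20
Minutes unchanged → 20:16; -4 < 0 → previous day


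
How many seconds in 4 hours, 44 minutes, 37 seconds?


Hours: 4 × 3600 = 14400
Minutes: 44 × 60 = 2640
Seconds: 37
Total = 14400 + 2640 + 37 = 17077

17077 seconds


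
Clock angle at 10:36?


Hour hand = 10×30 + 36×0.5 = 318.0°
Minute hand = 36×6 = 216°
Difference = |318.0 - 216| = 102.0°

102.0°


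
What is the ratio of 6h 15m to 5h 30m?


25:22 (1.14)

Duration 1: 375 minutes
Duration 2: 330 minutes
Ratio = 375:330
GCD = 15
Simplified = 25:22
As a decimal: 25/22 ≈ 1.14


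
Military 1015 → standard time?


Hour: 10
10 < 12 → AM

10:15 AM


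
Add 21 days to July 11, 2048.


August 1, 2048

Start: July 11, 2048
Add 21 days
July 11 → August 1: 31 - 11 + 1 = 21 days (21 - 21 = 0 left)
Land exactly on August 1, 2048


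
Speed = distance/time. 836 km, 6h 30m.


128.6 km/h

Distance: 836 km
Time: 6h 30m = 390 min = 390/60 = 13/2 hours
Speed = 836 ÷ (13/2) = 836 × 2 / 13 = 1672/13 ≈ 128.6 km/h


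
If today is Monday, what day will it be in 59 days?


Start: Monday (index 0)
(0 + 59) mod 7
= 59 mod 7
= 3
Index 3 → Thursday

Thursday


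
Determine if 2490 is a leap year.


No

Rules: divisible by 4 AND (not by 100 OR by 400)
2490 ÷ 4 = 622 remainder 2 → not divisible by 4
Not divisible by 4 → not a leap year


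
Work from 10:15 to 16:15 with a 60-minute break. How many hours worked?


Total time = (16×60+15) - (10×60+15)
= 975 - 615 = 360 min
Minus break: 360 - 60 = 300 min
= 5h 0m

5h 0m (300 minutes)


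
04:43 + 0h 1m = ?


04:44

Start: 283 minutes from midnight
Add: 1 minutes
Total: 284 minutes
Hours: 284 ÷ 60 = 4 remainder 44


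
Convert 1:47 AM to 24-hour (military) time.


01:47

Input: 1:47 AM
AM hour stays: 1


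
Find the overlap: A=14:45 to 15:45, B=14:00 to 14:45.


0 minutes

Meeting A: 885-945 (in minutes from midnight)
Meeting B: 840-885
Overlap start = max(885, 840) = 885
Overlap end = min(945, 885) = 885
Overlap = max(0, 885 - 885) = 0 min


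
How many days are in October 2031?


Month: October (month 10)
October has 31 days

31 days


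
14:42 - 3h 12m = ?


Start: 882 minutes from midnight
Subtract: 192 minutes
Remaining: 882 - 192 = 690
Hours: 11, Minutes: 30

11:30


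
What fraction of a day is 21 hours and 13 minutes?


Total minutes: 21×60 + 13 = 1273
Day = 24×60 = 1440 minutes
Fraction = 1273/1440 ≈ 0.8840
As a percentage: 1273/1440 × 100 ≈ 88.40%

0.8840 (88.40%)


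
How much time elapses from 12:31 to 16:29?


3h 58m

End time in minutes: 16×60 + 29 = 989
Start time in minutes: 12×60 + 31 = 751
Difference = 989 - 751 = 238 minutes
= 3 hours 58 minutes


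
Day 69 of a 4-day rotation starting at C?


Shifts: A, B, C, D
Start: C (index 2)
Day 69: (2 + 69 - 1) mod 4
= 70 mod 4
= 2
Index 2 → shift C

Shift C


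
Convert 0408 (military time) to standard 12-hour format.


Hour: 4
4 < 12 → AM

4:08 AM


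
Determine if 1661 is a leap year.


No

Rules: divisible by 4 AND (not by 100 OR by 400)
1661 ÷ 4 = 415 remainder 1 → not divisible by 4
Not divisible by 4 → not a leap year


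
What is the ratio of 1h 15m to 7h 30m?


Duration 1: 75 minutes
Duration 2: 450 minutes
Ratio = 75:450
GCD = 75
Simplified = 1:6
As a decimal: 1/6 ≈ 0.17

1:6 (0.17)


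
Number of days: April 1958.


30 days

Month: April (month 4)
April has 30 days


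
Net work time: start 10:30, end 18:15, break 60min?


6h 45m (405 minutes)

Total time = (18×60+15) - (10×60+30)
= 1095 - 630 = 465 min
Minus break: 465 - 60 = 405 min
= 6h 45m


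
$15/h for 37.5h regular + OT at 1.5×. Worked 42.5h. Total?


Regular: 37.5h × $15 = $562.50
Overtime: 42.5 - 37.5 = 5.0h
OT pay: 5.0h × $15 × 1.5 = $112.50
Total = $562.50 + $112.50 = $675.00

$675.00


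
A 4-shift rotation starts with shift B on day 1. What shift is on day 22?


Shifts: A, B, C, D
Start: B (index 1)
Day 22: (1 + 22 - 1) mod 4
= 22 mod 4
= 2
Index 2 → shift C

Shift C


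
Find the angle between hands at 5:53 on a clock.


141.5°

Hour hand = 5×30 + 53×0.5 = 176.5°
Minute hand = 53×6 = 318°
Difference = |176.5 - 318| = 141.5°


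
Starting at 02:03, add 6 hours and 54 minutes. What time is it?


08:57

Start: 123 minutes from midnight
Add: 414 minutes
Total: 537 minutes
Hours: 537 ÷ 60 = 8 remainder 57


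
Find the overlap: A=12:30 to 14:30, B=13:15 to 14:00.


45 minutes

Meeting A: 750-870 (in minutes from midnight)
Meeting B: 795-840
Overlap start = max(750, 795) = 795
Overlap end = min(870, 840) = 840
Overlap = max(0, 840 - 795) = 45 min


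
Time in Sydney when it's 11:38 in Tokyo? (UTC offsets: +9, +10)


12:38

Time difference = UTC+10 - UTC+9 = +1 hours
New hour = (11 + 1) mod 24
= 12 mod 24 = 12
Minutes unchanged → 12:38


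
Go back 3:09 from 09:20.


06:11

Start: 560 minutes from midnight
Subtract: 189 minutes
Remaining: 560 - 189 = 371
Hours: 6, Minutes: 11


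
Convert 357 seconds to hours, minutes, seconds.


Hours: 357 ÷ 3600 = 0 remainder 357
Minutes: 357 ÷ 60 = 5 remainder 57
Seconds: 57

0h 5m 57s


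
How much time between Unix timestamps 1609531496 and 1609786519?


Difference = 1609786519 - 1609531496 = 255023 seconds
In hours: 255023 / 3600 ≈ 70.8
In days: 255023 / 86400 ≈ 2.95

255023 seconds (70.8 hours / 2.95 days)


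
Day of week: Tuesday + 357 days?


Start: Tuesday (index 1)
(1 + 357) mod 7
= 358 mod 7
= 1
Index 1 → Tuesday

Tuesday


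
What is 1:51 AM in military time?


01:51

Input: 1:51 AM
AM hour stays: 1


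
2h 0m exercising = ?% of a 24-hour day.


8.3%

Time: 120 minutes
Day: 1440 minutes
Percentage = (120/1440) × 100 ≈ 8.3%


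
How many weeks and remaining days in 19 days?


Weeks: 19 ÷ 7 = 2 remainder 5

2 weeks 5 days


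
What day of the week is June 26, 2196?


Zeller's congruence:
q=26, m=6, k=96, j=21
h = (26 + ⌊13×7/5⌋ + 96 + ⌊96/4⌋ + ⌊21/4⌋ - 2×21) mod 7
= (26 + 18 + 96 + 24 + 5 - 42) mod 7
= 127 mod 7 = 1
h=1 → Sunday

Sunday


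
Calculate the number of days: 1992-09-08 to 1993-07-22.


317 days

From September 8, 1992 to July 22, 1993
Rest of September 1992: 30 - 8 = 22
Full months: October 31, November 30, December 31, January 31, February 1993 28, March 31, April 30, May 31, June 30
Days into July 1993: 22
Total = 22 + 31 + 30 + 31 + 31 + 28 + 31 + 30 + 31 + 30 + 22 = 317 days


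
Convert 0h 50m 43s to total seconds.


Hours: 0 × 3600 = 0
Minutes: 50 × 60 = 3000
Seconds: 43
Total = 0 + 3000 + 43 = 3043

3043 seconds


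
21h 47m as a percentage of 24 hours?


Total minutes: 21×60 + 47 = 1307
Day = 24×60 = 1440 minutes
Fraction = 1307/1440 ≈ 0.9076
As a percentage: 1307/1440 × 100 ≈ 90.76%

0.9076 (90.76%)


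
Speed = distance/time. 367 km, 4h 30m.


81.6 km/h

Distance: 367 km
Time: 4h 30m = 270 min = 270/60 = 9/2 hours
Speed = 367 ÷ (9/2) = 367 × 2 / 9 = 734/9 ≈ 81.6 km/h


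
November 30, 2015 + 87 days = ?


February 25, 2016

Start: November 30, 2015
Add 87 days
November 30 → December 1: 30 - 30 + 1 = 1 days (87 - 1 = 86 left)
December 1 → January 1: 31 - 1 + 1 = 31 days (86 - 31 = 55 left)
January 1 → February 1: 31 - 1 + 1 = 31 days (55 - 31 = 24 left)
February 1 + 24 = February 25, 2016


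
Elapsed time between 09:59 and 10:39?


0h 40m

End time in minutes: 10×60 + 39 = 639
Start time in minutes: 9×60 + 59 = 599
Difference = 639 - 599 = 40 minutes
= 0 hours 40 minutes


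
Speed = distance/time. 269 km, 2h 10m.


Distance: 269 km
Time: 2h 10m = 130 min = 130/60 = 13/6 hours
Speed = 269 ÷ (13/6) = 269 × 6 / 13 = 1614/13 ≈ 124.2 km/h

124.2 km/h


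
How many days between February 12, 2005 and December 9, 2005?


From February 12, 2005 to December 9, 2005
Rest of February 2005: 28 - 12 = 16
Full months: March 31, April 30, May 31, June 30, July 31, August 31, September 30, October 31, November 30
Days into December 2005: 9
Total = 16 + 31 + 30 + 31 + 30 + 31 + 31 + 30 + 31 + 30 + 9 = 300 days

300 days


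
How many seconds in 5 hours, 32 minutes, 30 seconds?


19950 seconds

Hours: 5 × 3600 = 18000
Minutes: 32 × 60 = 1920
Seconds: 30
Total = 18000 + 1920 + 30 = 19950


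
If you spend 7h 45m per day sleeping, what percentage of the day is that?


32.3%

Time: 465 minutes
Day: 1440 minutes
Percentage = (465/1440) × 100 ≈ 32.3%


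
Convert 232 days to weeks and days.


Weeks: 232 ÷ 7 = 33 remainder 1

33 weeks 1 days


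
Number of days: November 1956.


Month: November (month 11)
November has 30 days

30 days


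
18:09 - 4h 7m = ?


14:02

Start: 1089 minutes from midnight
Subtract: 247 minutes
Remaining: 1089 - 247 = 842
Hours: 14, Minutes: 2


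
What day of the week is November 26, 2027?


Friday

Zeller's congruence:
q=26, m=11, k=27, j=20
h = (26 + ⌊13×12/5⌋ + 27 + ⌊27/4⌋ + ⌊20/4⌋ - 2×20) mod 7
= (26 + 31 + 27 + 6 + 5 - 40) mod 7
= 55 mod 7 = 6
h=6 → Friday


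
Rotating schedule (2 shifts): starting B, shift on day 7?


Shift B

Shifts: A, B
Start: B (index 1)
Day 7: (1 + 7 - 1) mod 2
= 7 mod 2
= 1
Index 1 → shift B


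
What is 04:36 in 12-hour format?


Hour: 4
4 < 12 → AM

4:36 AM


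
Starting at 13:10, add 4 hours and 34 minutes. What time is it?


17:44

Start: 790 minutes from midnight
Add: 274 minutes
Total: 1064 minutes
Hours: 1064 ÷ 60 = 17 remainder 44


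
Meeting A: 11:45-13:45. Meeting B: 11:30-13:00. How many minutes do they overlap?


Meeting A: 705-825 (in minutes from midnight)
Meeting B: 690-780
Overlap start = max(705, 690) = 705
Overlap end = min(825, 780) = 780
Overlap = max(0, 780 - 705) = 75 min

75 minutes


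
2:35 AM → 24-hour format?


02:35

Input: 2:35 AM
AM hour stays: 2


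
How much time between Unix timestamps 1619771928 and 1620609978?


Difference = 1620609978 - 1619771928 = 838050 seconds
In hours: 838050 / 3600 ≈ 232.8
In days: 838050 / 86400 ≈ 9.70

838050 seconds (232.8 hours / 9.70 days)


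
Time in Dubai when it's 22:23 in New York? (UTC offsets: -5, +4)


Time difference = UTC+4 - UTC-5 = +9 hours
New hour = (22 + 9) mod 24
= 31 mod 24 = 7
Minutes unchanged → 07:23; 31 ≥ 24 → next day

07:23 (next day)


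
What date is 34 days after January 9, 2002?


Start: January 9, 2002
Add 34 days
January 9 → February 1: 31 - 9 + 1 = 23 days (34 - 23 = 11 left)
February 1 + 11 = February 12, 2002

February 12, 2002


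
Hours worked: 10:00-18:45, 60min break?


Total time = (18×60+45) - (10×60+0)
= 1125 - 600 = 525 min
Minus break: 525 - 60 = 465 min
= 7h 45m

7h 45m (465 minutes)


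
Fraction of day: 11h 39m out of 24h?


Total minutes: 11×60 + 39 = 699
Day = 24×60 = 1440 minutes
Fraction = 699/1440 ≈ 0.4854
As a percentage: 699/1440 × 100 ≈ 48.54%

0.4854 (48.54%)


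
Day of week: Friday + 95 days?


Tuesday

Start: Friday (index 4)
(4 + 95) mod 7
= 99 mod 7
= 1
Index 1 → Tuesday


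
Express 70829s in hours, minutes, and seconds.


Hours: 70829 ÷ 3600 = 19 remainder 2429
Minutes: 2429 ÷ 60 = 40 remainder 29
Seconds: 29

19h 40m 29s


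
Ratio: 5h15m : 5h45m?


Duration 1: 315 minutes
Duration 2: 345 minutes
Ratio = 315:345
GCD = 15
Simplified = 21:23
As a decimal: 21/23 ≈ 0.91

21:23 (0.91)


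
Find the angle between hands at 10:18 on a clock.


Hour hand = 10×30 + 18×0.5 = 309.0°
Minute hand = 18×6 = 108°
Difference = |309.0 - 108| = 201.0°
Since > 180°: 360 - 201.0 = 159.0°

159.0°


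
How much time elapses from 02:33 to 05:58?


End time in minutes: 5×60 + 58 = 358
Start time in minutes: 2×60 + 33 = 153
Difference = 358 - 153 = 205 minutes
= 3 hours 25 minutes

3h 25m


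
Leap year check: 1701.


No

Rules: divisible by 4 AND (not by 100 OR by 400)
1701 ÷ 4 = 425 remainder 1 → not divisible by 4
Not divisible by 4 → not a leap year


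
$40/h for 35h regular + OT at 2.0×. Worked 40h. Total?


$1800.00

Regular: 35h × $40 = $1400.00
Overtime: 40 - 35 = 5h
OT pay: 5h × $40 × 2.0 = $400.00
Total = $1400.00 + $400.00 = $1800.00


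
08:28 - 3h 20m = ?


Start: 508 minutes from midnight
Subtract: 200 minutes
Remaining: 508 - 200 = 308
Hours: 5, Minutes: 8

05:08


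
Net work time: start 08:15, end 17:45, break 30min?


Total time = (17×60+45) - (8×60+15)
= 1065 - 495 = 570 min
Minus break: 570 - 30 = 540 min
= 9h 0m

9h 0m (540 minutes)


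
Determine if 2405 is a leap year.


Rules: divisible by 4 AND (not by 100 OR by 400)
2405 ÷ 4 = 601 remainder 1 → not divisible by 4
Not divisible by 4 → not a leap year

No


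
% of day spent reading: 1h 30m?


6.3%

Time: 90 minutes
Day: 1440 minutes
Percentage = (90/1440) × 100 ≈ 6.3%


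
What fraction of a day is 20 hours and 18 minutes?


0.8458 (84.58%)

Total minutes: 20×60 + 18 = 1218
Day = 24×60 = 1440 minutes
Fraction = 1218/1440 ≈ 0.8458
As a percentage: 1218/1440 × 100 ≈ 84.58%


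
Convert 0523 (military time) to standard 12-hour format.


Hour: 5
5 < 12 → AM

5:23 AM


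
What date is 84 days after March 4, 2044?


Start: March 4, 2044
Add 84 days
March 4 → April 1: 31 - 4 + 1 = 28 days (84 - 28 = 56 left)
April 1 → May 1: 30 - 1 + 1 = 30 days (56 - 30 = 26 left)
May 1 + 26 = May 27, 2044

May 27, 2044


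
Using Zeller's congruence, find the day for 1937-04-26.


Monday

Zeller's congruence:
q=26, m=4, k=37, j=19
h = (26 + ⌊13×5/5⌋ + 37 + ⌊37/4⌋ + ⌊19/4⌋ - 2×19) mod 7
= (26 + 13 + 37 + 9 + 4 - 38) mod 7
= 51 mod 7 = 2
h=2 → Monday


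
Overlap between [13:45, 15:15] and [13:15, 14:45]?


60 minutes

Meeting A: 825-915 (in minutes from midnight)
Meeting B: 795-885
Overlap start = max(825, 795) = 825
Overlap end = min(915, 885) = 885
Overlap = max(0, 885 - 825) = 60 min


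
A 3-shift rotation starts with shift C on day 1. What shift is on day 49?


Shifts: A, B, C
Start: C (index 2)
Day 49: (2 + 49 - 1) mod 3
= 50 mod 3
= 2
Index 2 → shift C

Shift C


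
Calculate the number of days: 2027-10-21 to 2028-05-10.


202 days

From October 21, 2027 to May 10, 2028
Rest of October 2027: 31 - 21 = 10
Full months: November 30, December 31, January 31, February 2028 29, March 31, April 30
Days into May 2028: 10
Total = 10 + 30 + 31 + 31 + 29 + 31 + 30 + 10 = 202 days


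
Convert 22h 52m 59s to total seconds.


82379 seconds

Hours: 22 × 3600 = 79200
Minutes: 52 × 60 = 3120
Seconds: 59
Total = 79200 + 3120 + 59 = 82379


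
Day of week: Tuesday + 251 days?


Monday

Start: Tuesday (index 1)
(1 + 251) mod 7
= 252 mod 7
= 0
Index 0 → Monday


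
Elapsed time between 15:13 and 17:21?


End time in minutes: 17×60 + 21 = 1041
Start time in minutes: 15×60 + 13 = 913
Difference = 1041 - 913 = 128 minutes
= 2 hours 8 minutes

2h 8m


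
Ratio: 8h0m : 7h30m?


Duration 1: 480 minutes
Duration 2: 450 minutes
Ratio = 480:450
GCD = 30
Simplified = 16:15
As a decimal: 16/15 ≈ 1.07

16:15 (1.07)


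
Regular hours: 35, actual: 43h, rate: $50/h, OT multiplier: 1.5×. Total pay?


$2350.00

Regular: 35h × $50 = $1750.00
Overtime: 43 - 35 = 8h
OT pay: 8h × $50 × 1.5 = $600.00
Total = $1750.00 + $600.00 = $2350.00


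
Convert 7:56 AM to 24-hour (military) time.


Input: 7:56 AM
AM hour stays: 7

07:56


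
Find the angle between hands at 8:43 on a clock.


Hour hand = 8×30 + 43×0.5 = 261.5°
Minute hand = 43×6 = 258°
Difference = |261.5 - 258| = 3.5°

3.5°


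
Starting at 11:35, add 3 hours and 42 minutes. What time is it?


Start: 695 minutes from midnight
Add: 222 minutes
Total: 917 minutes
Hours: 917 ÷ 60 = 15 remainder 17

15:17


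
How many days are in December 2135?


31 days

Month: December (month 12)
December has 31 days


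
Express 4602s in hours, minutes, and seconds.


1h 16m 42s

Hours: 4602 ÷ 3600 = 1 remainder 1002
Minutes: 1002 ÷ 60 = 16 remainder 42
Seconds: 42


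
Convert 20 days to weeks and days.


2 weeks 6 days

Weeks: 20 ÷ 7 = 2 remainder 6


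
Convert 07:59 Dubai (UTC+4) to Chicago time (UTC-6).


Time difference = UTC-6 - UTC+4 = -10 hours
New hour = (7 -10) mod 24
= -3 mod 24 = 21
Minutes unchanged → 21:59; -3 < 0 → previous day

21:59 (previous day)


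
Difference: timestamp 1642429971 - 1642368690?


61281 seconds (17.0 hours / 0.71 days)

Difference = 1642429971 - 1642368690 = 61281 seconds
In hours: 61281 / 3600 ≈ 17.0
In days: 61281 / 86400 ≈ 0.71


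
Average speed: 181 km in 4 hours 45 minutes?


38.1 km/h

Distance: 181 km
Time: 4h 45m = 285 min = 285/60 = 19/4 hours
Speed = 181 ÷ (19/4) = 181 × 4 / 19 = 724/19 ≈ 38.1 km/h


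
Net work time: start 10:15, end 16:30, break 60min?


Total time = (16×60+30) - (10×60+15)
= 990 - 615 = 375 min
Minus break: 375 - 60 = 315 min
= 5h 15m

5h 15m (315 minutes)


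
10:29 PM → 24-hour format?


22:29

Input: 10:29 PM
PM: 10 + 12 = 22


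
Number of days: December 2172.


Month: December (month 12)
December has 31 days

31 days


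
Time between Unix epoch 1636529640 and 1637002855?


473215 seconds (131.4 hours / 5.48 days)

Difference = 1637002855 - 1636529640 = 473215 seconds
In hours: 473215 / 3600 ≈ 131.4
In days: 473215 / 86400 ≈ 5.48


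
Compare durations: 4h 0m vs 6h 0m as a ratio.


Duration 1: 240 minutes
Duration 2: 360 minutes
Ratio = 240:360
GCD = 120
Simplified = 2:3
As a decimal: 2/3 ≈ 0.67

2:3 (0.67)


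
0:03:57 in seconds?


237 seconds

Hours: 0 × 3600 = 0
Minutes: 3 × 60 = 180
Seconds: 57
Total = 0 + 180 + 57 = 237


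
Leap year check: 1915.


No

Rules: divisible by 4 AND (not by 100 OR by 400)
1915 ÷ 4 = 478 remainder 3 → not divisible by 4
Not divisible by 4 → not a leap year


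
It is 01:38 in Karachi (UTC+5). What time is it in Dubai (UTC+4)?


00:38

Time difference = UTC+4 - UTC+5 = -1 hours
New hour = (1 -1) mod 24
= 0 mod 24 = 0
Minutes unchanged → 00:38


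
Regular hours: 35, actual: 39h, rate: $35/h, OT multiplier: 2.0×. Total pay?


$1505.00

Regular: 35h × $35 = $1225.00
Overtime: 39 - 35 = 4h
OT pay: 4h × $35 × 2.0 = $280.00
Total = $1225.00 + $280.00 = $1505.00


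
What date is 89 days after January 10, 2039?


April 9, 2039

Start: January 10, 2039
Add 89 days
January 10 → February 1: 31 - 10 + 1 = 22 days (89 - 22 = 67 left)
February 1 → March 1: 28 - 1 + 1 = 28 days (67 - 28 = 39 left)
March 1 → April 1: 31 - 1 + 1 = 31 days (39 - 31 = 8 left)
April 1 + 8 = April 9, 2039


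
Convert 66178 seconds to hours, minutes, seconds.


18h 22m 58s

Hours: 66178 ÷ 3600 = 18 remainder 1378
Minutes: 1378 ÷ 60 = 22 remainder 58
Seconds: 58


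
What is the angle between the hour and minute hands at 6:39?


Hour hand = 6×30 + 39×0.5 = 199.5°
Minute hand = 39×6 = 234°
Difference = |199.5 - 234| = 34.5°

34.5°


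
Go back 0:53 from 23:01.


Start: 1381 minutes from midnight
Subtract: 53 minutes
Remaining: 1381 - 53 = 1328
Hours: 22, Minutes: 8

22:08


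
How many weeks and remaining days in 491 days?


Weeks: 491 ÷ 7 = 70 remainder 1

70 weeks 1 days


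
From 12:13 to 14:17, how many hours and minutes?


2h 4m

End time in minutes: 14×60 + 17 = 857
Start time in minutes: 12×60 + 13 = 733
Difference = 857 - 733 = 124 minutes
= 2 hours 4 minutes


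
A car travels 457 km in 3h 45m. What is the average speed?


Distance: 457 km
Time: 3h 45m = 225 min = 225/60 = 15/4 hours
Speed = 457 ÷ (15/4) = 457 × 4 / 15 = 1828/15 ≈ 121.9 km/h

121.9 km/h


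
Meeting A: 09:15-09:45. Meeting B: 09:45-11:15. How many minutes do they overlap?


0 minutes

Meeting A: 555-585 (in minutes from midnight)
Meeting B: 585-675
Overlap start = max(555, 585) = 585
Overlap end = min(585, 675) = 585
Overlap = max(0, 585 - 585) = 0 min


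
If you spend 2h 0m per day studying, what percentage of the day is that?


Time: 120 minutes
Day: 1440 minutes
Percentage = (120/1440) × 100 ≈ 8.3%

8.3%


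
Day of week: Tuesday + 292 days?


Start: Tuesday (index 1)
(1 + 292) mod 7
= 293 mod 7
= 6
Index 6 → Sunday

Sunday


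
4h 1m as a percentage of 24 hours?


Total minutes: 4×60 + 1 = 241
Day = 24×60 = 1440 minutes
Fraction = 241/1440 ≈ 0.1674
As a percentage: 241/1440 × 100 ≈ 16.74%

0.1674 (16.74%)


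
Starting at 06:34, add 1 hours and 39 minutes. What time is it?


08:13

Start: 394 minutes from midnight
Add: 99 minutes
Total: 493 minutes
Hours: 493 ÷ 60 = 8 remainder 13


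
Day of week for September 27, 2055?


Zeller's congruence:
q=27, m=9, k=55, j=20
h = (27 + ⌊13×10/5⌋ + 55 + ⌊55/4⌋ + ⌊20/4⌋ - 2×20) mod 7
= (27 + 26 + 55 + 13 + 5 - 40) mod 7
= 86 mod 7 = 2
h=2 → Monday

Monday


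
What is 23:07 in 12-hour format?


Hour: 23
23 - 12 = 11 → PM

11:07 PM


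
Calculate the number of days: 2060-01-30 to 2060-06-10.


From January 30, 2060 to June 10, 2060
Rest of January 2060: 31 - 30 = 1
Full months: February 2060 29, March 31, April 30, May 31
Days into June 2060: 10
Total = 1 + 29 + 31 + 30 + 31 + 10 = 132 days

132 days


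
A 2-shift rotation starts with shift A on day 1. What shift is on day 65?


Shifts: A, B
Start: A (index 0)
Day 65: (0 + 65 - 1) mod 2
= 64 mod 2
= 0
Index 0 → shift A

Shift A


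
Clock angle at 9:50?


5.0°

Hour hand = 9×30 + 50×0.5 = 295.0°
Minute hand = 50×6 = 300°
Difference = |295.0 - 300| = 5.0°


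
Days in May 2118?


31 days

Month: May (month 5)
May has 31 days


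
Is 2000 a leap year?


Rules: divisible by 4 AND (not by 100 OR by 400)
2000 ÷ 4 = 500 exactly → divisible by 4
2000 ÷ 100 = 20 exactly → divisible by 100
2000 ÷ 400 = 5 exactly → divisible by 400
Divisible by 400 → leap year

Yes


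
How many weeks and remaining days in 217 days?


31 weeks 0 days

Weeks: 217 ÷ 7 = 31 remainder 0


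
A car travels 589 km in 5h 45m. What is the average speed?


102.4 km/h

Distance: 589 km
Time: 5h 45m = 345 min = 345/60 = 23/4 hours
Speed = 589 ÷ (23/4) = 589 × 4 / 23 = 2356/23 ≈ 102.4 km/h


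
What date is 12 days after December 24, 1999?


Start: December 24, 1999
Add 12 days
December 24 → January 1: 31 - 24 + 1 = 8 days (12 - 8 = 4 left)
January 1 + 4 = January 5, 2000

January 5, 2000


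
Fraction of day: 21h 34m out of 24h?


Total minutes: 21×60 + 34 = 1294
Day = 24×60 = 1440 minutes
Fraction = 1294/1440 ≈ 0.8986
As a percentage: 1294/1440 × 100 ≈ 89.86%

0.8986 (89.86%)


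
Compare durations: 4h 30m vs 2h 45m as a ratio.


18:11 (1.64)

Duration 1: 270 minutes
Duration 2: 165 minutes
Ratio = 270:165
GCD = 15
Simplified = 18:11
As a decimal: 18/11 ≈ 1.64


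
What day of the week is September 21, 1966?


Zeller's congruence:
q=21, m=9, k=66, j=19
h = (21 + ⌊13×10/5⌋ + 66 + ⌊66/4⌋ + ⌊19/4⌋ - 2×19) mod 7
= (21 + 26 + 66 + 16 + 4 - 38) mod 7
= 95 mod 7 = 4
h=4 → Wednesday

Wednesday


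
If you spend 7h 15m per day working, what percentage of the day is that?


Time: 435 minutes
Day: 1440 minutes
Percentage = (435/1440) × 100 ≈ 30.2%

30.2%


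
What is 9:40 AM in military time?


09:40

Input: 9:40 AM
AM hour stays: 9


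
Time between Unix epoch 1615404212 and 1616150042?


Difference = 1616150042 - 1615404212 = 745830 seconds
In hours: 745830 / 3600 ≈ 207.2
In days: 745830 / 86400 ≈ 8.63

745830 seconds (207.2 hours / 8.63 days)


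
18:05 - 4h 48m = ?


Start: 1085 minutes from midnight
Subtract: 288 minutes
Remaining: 1085 - 288 = 797
Hours: 13, Minutes: 17

13:17


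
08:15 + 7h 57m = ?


16:12

Start: 495 minutes from midnight
Add: 477 minutes
Total: 972 minutes
Hours: 972 ÷ 60 = 16 remainder 12


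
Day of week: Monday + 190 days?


Tuesday

Start: Monday (index 0)
(0 + 190) mod 7
= 190 mod 7
= 1
Index 1 → Tuesday


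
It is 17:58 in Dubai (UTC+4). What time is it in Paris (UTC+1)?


14:58

Time difference = UTC+1 - UTC+4 = -3 hours
New hour = (17 -3) mod 24
= 14 mod 24 = 14
Minutes unchanged → 14:58


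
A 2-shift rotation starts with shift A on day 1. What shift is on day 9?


Shift A

Shifts: A, B
Start: A (index 0)
Day 9: (0 + 9 - 1) mod 2
= 8 mod 2
= 0
Index 0 → shift A


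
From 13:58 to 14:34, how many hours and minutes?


End time in minutes: 14×60 + 34 = 874
Start time in minutes: 13×60 + 58 = 838
Difference = 874 - 838 = 36 minutes
= 0 hours 36 minutes

0h 36m


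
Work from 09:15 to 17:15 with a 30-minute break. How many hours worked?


Total time = (17×60+15) - (9×60+15)
= 1035 - 555 = 480 min
Minus break: 480 - 30 = 450 min
= 7h 30m

7h 30m (450 minutes)


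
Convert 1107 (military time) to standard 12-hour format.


Hour: 11
11 < 12 → AM

11:07 AM


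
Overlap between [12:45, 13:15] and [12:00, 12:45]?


Meeting A: 765-795 (in minutes from midnight)
Meeting B: 720-765
Overlap start = max(765, 720) = 765
Overlap end = min(795, 765) = 765
Overlap = max(0, 765 - 765) = 0 min

0 minutes


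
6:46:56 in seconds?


24416 seconds

Hours: 6 × 3600 = 21600
Minutes: 46 × 60 = 2760
Seconds: 56
Total = 21600 + 2760 + 56 = 24416


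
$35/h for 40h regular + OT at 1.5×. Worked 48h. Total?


$1820.00

Regular: 40h × $35 = $1400.00
Overtime: 48 - 40 = 8h
OT pay: 8h × $35 × 1.5 = $420.00
Total = $1400.00 + $420.00 = $1820.00


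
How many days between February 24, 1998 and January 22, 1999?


332 days

From February 24, 1998 to January 22, 1999
Rest of February 1998: 28 - 24 = 4
Full months: March 31, April 30, May 31, June 30, July 31, August 31, September 30, October 31, November 30, December 31
Days into January 1999: 22
Total = 4 + 31 + 30 + 31 + 30 + 31 + 31 + 30 + 31 + 30 + 31 + 22 = 332 days


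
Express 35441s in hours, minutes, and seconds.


Hours: 35441 ÷ 3600 = 9 remainder 3041
Minutes: 3041 ÷ 60 = 50 remainder 41
Seconds: 41

9h 50m 41s


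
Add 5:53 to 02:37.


08:30

Start: 157 minutes from midnight
Add: 353 minutes
Total: 510 minutes
Hours: 510 ÷ 60 = 8 remainder 30


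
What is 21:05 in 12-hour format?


9:05 PM

Hour: 21
21 - 12 = 9 → PM


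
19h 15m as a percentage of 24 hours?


0.8021 (80.21%)

Total minutes: 19×60 + 15 = 1155
Day = 24×60 = 1440 minutes
Fraction = 1155/1440 ≈ 0.8021
As a percentage: 1155/1440 × 100 ≈ 80.21%


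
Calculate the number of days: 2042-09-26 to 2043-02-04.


From September 26, 2042 to February 4, 2043
Rest of September 2042: 30 - 26 = 4
Full months: October 31, November 30, December 31, January 31
Days into February 2043: 4
Total = 4 + 31 + 30 + 31 + 31 + 4 = 131 days

131 days


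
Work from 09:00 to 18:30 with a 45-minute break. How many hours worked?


Total time = (18×60+30) - (9×60+0)
= 1110 - 540 = 570 min
Minus break: 570 - 45 = 525 min
= 8h 45m

8h 45m (525 minutes)


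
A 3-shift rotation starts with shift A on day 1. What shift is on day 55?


Shift A

Shifts: A, B, C
Start: A (index 0)
Day 55: (0 + 55 - 1) mod 3
= 54 mod 3
= 0
Index 0 → shift A


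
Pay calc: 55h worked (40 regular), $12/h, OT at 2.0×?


Regular: 40h × $12 = $480.00
Overtime: 55 - 40 = 15h
OT pay: 15h × $12 × 2.0 = $360.00
Total = $480.00 + $360.00 = $840.00

$840.00


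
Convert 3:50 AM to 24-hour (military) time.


Input: 3:50 AM
AM hour stays: 3

03:50


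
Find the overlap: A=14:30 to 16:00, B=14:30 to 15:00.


Meeting A: 870-960 (in minutes from midnight)
Meeting B: 870-900
Overlap start = max(870, 870) = 870
Overlap end = min(960, 900) = 900
Overlap = max(0, 900 - 870) = 30 min

30 minutes


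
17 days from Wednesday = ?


Start: Wednesday (index 2)
(2 + 17) mod 7
= 19 mod 7
= 5
Index 5 → Saturday

Saturday


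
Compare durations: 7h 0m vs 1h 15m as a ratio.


28:5 (5.60)

Duration 1: 420 minutes
Duration 2: 75 minutes
Ratio = 420:75
GCD = 15
Simplified = 28:5
As a decimal: 28/5 = 5.60


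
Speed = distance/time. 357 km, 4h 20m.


82.4 km/h

Distance: 357 km
Time: 4h 20m = 260 min = 260/60 = 13/3 hours
Speed = 357 ÷ (13/3) = 357 × 3 / 13 = 1071/13 ≈ 82.4 km/h


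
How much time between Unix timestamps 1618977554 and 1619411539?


433985 seconds (120.6 hours / 5.02 days)

Difference = 1619411539 - 1618977554 = 433985 seconds
In hours: 433985 / 3600 ≈ 120.6
In days: 433985 / 86400 ≈ 5.02


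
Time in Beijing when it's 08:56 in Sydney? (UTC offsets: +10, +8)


06:56

Time difference = UTC+8 - UTC+10 = -2 hours
New hour = (8 -2) mod 24
= 6 mod 24 = 6
Minutes unchanged → 06:56


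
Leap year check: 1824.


Yes

Rules: divisible by 4 AND (not by 100 OR by 400)
1824 ÷ 4 = 456 exactly → divisible by 4
1824 ÷ 100 = 18 remainder 24 → not divisible by 100
Divisible by 4 but not by 100 → leap year


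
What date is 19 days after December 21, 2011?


Start: December 21, 2011
Add 19 days
December 21 → January 1: 31 - 21 + 1 = 11 days (19 - 11 = 8 left)
January 1 + 8 = January 9, 2012

January 9, 2012


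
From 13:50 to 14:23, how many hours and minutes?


End time in minutes: 14×60 + 23 = 863
Start time in minutes: 13×60 + 50 = 830
Difference = 863 - 830 = 33 minutes
= 0 hours 33 minutes

0h 33m


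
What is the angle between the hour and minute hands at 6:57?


Hour hand = 6×30 + 57×0.5 = 208.5°
Minute hand = 57×6 = 342°
Difference = |208.5 - 342| = 133.5°

133.5°


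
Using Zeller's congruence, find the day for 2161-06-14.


Zeller's congruence:
q=14, m=6, k=61, j=21
h = (14 + ⌊13×7/5⌋ + 61 + ⌊61/4⌋ + ⌊21/4⌋ - 2×21) mod 7
= (14 + 18 + 61 + 15 + 5 - 42) mod 7
= 71 mod 7 = 1
h=1 → Sunday

Sunday


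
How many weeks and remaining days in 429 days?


Weeks: 429 ÷ 7 = 61 remainder 2

61 weeks 2 days


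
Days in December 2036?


31 days

Month: December (month 12)
December has 31 days


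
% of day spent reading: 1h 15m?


5.2%

Time: 75 minutes
Day: 1440 minutes
Percentage = (75/1440) × 100 ≈ 5.2%


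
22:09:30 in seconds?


Hours: 22 × 3600 = 79200
Minutes: 9 × 60 = 540
Seconds: 30
Total = 79200 + 540 + 30 = 79770

79770 seconds


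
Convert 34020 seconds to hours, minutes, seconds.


9h 27m 0s

Hours: 34020 ÷ 3600 = 9 remainder 1620
Minutes: 1620 ÷ 60 = 27 remainder 0
Seconds: 0


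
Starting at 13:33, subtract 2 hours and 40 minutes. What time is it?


Start: 813 minutes from midnight
Subtract: 160 minutes
Remaining: 813 - 160 = 653
Hours: 10, Minutes: 53

10:53


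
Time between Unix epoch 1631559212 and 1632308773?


Difference = 1632308773 - 1631559212 = 749561 seconds
In hours: 749561 / 3600 ≈ 208.2
In days: 749561 / 86400 ≈ 8.68

749561 seconds (208.2 hours / 8.68 days)


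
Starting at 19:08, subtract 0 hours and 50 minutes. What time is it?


Start: 1148 minutes from midnight
Subtract: 50 minutes
Remaining: 1148 - 50 = 1098
Hours: 18, Minutes: 18

18:18


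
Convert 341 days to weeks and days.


48 weeks 5 days

Weeks: 341 ÷ 7 = 48 remainder 5


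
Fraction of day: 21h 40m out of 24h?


0.9028 (90.28%)

Total minutes: 21×60 + 40 = 1300
Day = 24×60 = 1440 minutes
Fraction = 1300/1440 ≈ 0.9028
As a percentage: 1300/1440 × 100 ≈ 90.28%


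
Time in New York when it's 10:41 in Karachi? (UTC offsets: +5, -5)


Time difference = UTC-5 - UTC+5 = -10 hours
New hour = (10 -10) mod 24
= 0 mod 24 = 0
Minutes unchanged → 00:41

00:41


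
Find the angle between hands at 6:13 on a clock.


Hour hand = 6×30 + 13×0.5 = 186.5°
Minute hand = 13×6 = 78°
Difference = |186.5 - 78| = 108.5°

108.5°


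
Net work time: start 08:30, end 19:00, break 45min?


Total time = (19×60+0) - (8×60+30)
= 1140 - 510 = 630 min
Minus break: 630 - 45 = 585 min
= 9h 45m

9h 45m (585 minutes)


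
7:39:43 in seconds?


Hours: 7 × 3600 = 25200
Minutes: 39 × 60 = 2340
Seconds: 43
Total = 25200 + 2340 + 43 = 27583

27583 seconds


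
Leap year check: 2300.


No

Rules: divisible by 4 AND (not by 100 OR by 400)
2300 ÷ 4 = 575 exactly → divisible by 4
2300 ÷ 100 = 23 exactly → divisible by 100
2300 ÷ 400 = 5 remainder 300 → not divisible by 400
Divisible by 100 but not by 400 → not a leap year


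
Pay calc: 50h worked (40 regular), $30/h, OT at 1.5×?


$1650.00

Regular: 40h × $30 = $1200.00
Overtime: 50 - 40 = 10h
OT pay: 10h × $30 × 1.5 = $450.00
Total = $1200.00 + $450.00 = $1650.00


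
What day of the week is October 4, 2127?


Zeller's congruence:
q=4, m=10, k=27, j=21
h = (4 + ⌊13×11/5⌋ + 27 + ⌊27/4⌋ + ⌊21/4⌋ - 2×21) mod 7
= (4 + 28 + 27 + 6 + 5 - 42) mod 7
= 28 mod 7 = 0
h=0 → Saturday

Saturday


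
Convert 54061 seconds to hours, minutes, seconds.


15h 1m 1s

Hours: 54061 ÷ 3600 = 15 remainder 61
Minutes: 61 ÷ 60 = 1 remainder 1
Seconds: 1


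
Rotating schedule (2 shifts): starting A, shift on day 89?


Shifts: A, B
Start: A (index 0)
Day 89: (0 + 89 - 1) mod 2
= 88 mod 2
= 0
Index 0 → shift A

Shift A


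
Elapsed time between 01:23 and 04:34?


3h 11m

End time in minutes: 4×60 + 34 = 274
Start time in minutes: 1×60 + 23 = 83
Difference = 274 - 83 = 191 minutes
= 3 hours 11 minutes


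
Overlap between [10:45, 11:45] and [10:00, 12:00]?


Meeting A: 645-705 (in minutes from midnight)
Meeting B: 600-720
Overlap start = max(645, 600) = 645
Overlap end = min(705, 720) = 705
Overlap = max(0, 705 - 645) = 60 min

60 minutes


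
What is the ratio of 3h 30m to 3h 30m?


Duration 1: 210 minutes
Duration 2: 210 minutes
Ratio = 210:210
GCD = 210
Simplified = 1:1
As a decimal: 1/1 = 1.00

1:1 (1.00)


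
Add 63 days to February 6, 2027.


Start: February 6, 2027
Add 63 days
February 6 → March 1: 28 - 6 + 1 = 23 days (63 - 23 = 40 left)
March 1 → April 1: 31 - 1 + 1 = 31 days (40 - 31 = 9 left)
April 1 + 9 = April 10, 2027

April 10, 2027


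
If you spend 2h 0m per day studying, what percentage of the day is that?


8.3%

Time: 120 minutes
Day: 1440 minutes
Percentage = (120/1440) × 100 ≈ 8.3%
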